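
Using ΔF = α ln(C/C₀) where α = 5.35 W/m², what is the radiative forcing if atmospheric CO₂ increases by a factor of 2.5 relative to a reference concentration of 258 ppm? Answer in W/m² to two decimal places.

Because the forcing depends only on the ratio C/C₀, the initial concentration does not enter.
ΔF = 5.35 × ln(2.5) = 5.35 × 0.91629 = 4.9022 W/m².

ΔF = 4.90 W/m²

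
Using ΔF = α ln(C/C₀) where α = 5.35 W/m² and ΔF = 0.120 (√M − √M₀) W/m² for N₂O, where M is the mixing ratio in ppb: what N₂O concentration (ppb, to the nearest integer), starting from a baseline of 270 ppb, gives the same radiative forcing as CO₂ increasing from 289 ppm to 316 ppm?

CO₂ forcing: 5.35 × ln(316/289) = 5.35 × 0.089316 = 0.47784 W/m².
Set 0.120(√M − √270) = 0.47784: √M = 0.47784/0.120 + √270 = 3.9820 + 16.4317 = 20.4137.
M = (20.4137)² = 416.72 ppb.

M ≈ 417 ppb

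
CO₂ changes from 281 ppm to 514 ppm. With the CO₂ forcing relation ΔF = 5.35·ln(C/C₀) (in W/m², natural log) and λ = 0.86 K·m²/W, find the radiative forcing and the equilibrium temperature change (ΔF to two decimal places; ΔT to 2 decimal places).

CO₂: 5.35 × ln(514/281) = 5.35 × ln(1.82918) = 5.35 × 0.60387 = 3.2307 W/m².
ΔT = λ ΔF = 0.86 × 3.23 = 2.7778 K.

ΔF = 3.23 W/m²; ΔT = 2.78 K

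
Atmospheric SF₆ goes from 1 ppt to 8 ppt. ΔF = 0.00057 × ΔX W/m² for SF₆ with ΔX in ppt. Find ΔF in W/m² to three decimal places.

SF₆: ΔF = 0.00057 × (8 − 1) = 0.00057 × 7 = 0.0040 W/m².

ΔF = 0.004 W/m²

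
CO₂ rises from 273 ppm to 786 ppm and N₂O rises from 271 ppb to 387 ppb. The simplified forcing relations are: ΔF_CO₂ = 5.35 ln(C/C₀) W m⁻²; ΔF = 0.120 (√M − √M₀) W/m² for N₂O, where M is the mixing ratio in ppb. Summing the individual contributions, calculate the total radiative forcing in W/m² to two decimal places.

CO₂: 5.35 × ln(786/273) = 5.35 × ln(2.87912) = 5.35 × 1.05748 = 5.6575 W/m².
N₂O: 0.120 × (√387 − √271) = 0.120 × (19.6723 − 16.4621) = 0.120 × 3.2102 = 0.3852 W/m².
Total ΔF = 5.6575 + 0.3852 = 6.0427 W/m².

ΔF = 6.04 W/m²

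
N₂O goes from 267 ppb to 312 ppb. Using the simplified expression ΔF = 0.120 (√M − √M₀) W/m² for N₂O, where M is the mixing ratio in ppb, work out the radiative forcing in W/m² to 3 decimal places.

ΔF = 0.159 W/m²

N₂O: 0.120 × (√312 − √267) = 0.120 × (17.6635 − 16.3401) = 0.120 × 1.3234 = 0.1588 W/m².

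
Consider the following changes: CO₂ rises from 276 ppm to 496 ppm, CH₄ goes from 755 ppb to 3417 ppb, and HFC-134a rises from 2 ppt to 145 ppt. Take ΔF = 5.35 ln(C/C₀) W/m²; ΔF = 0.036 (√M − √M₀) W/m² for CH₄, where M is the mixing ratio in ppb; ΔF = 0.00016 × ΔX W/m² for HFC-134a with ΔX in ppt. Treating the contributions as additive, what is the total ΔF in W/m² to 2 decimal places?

ΔF = 4.27 W/m²

CO₂: 5.35 × ln(496/276) = 5.35 × ln(1.79710) = 5.35 × 0.58617 = 3.1360 W/m².
CH₄: 0.036 × (√3417 − √755) = 0.036 × (58.4551 − 27.4773) = 0.036 × 30.9778 = 1.1152 W/m².
HFC-134a: ΔF = 0.00016 × (145 − 2) = 0.00016 × 143 = 0.0229 W/m².
Total ΔF = 3.1360 + 1.1152 + 0.0229 = 4.2741 W/m².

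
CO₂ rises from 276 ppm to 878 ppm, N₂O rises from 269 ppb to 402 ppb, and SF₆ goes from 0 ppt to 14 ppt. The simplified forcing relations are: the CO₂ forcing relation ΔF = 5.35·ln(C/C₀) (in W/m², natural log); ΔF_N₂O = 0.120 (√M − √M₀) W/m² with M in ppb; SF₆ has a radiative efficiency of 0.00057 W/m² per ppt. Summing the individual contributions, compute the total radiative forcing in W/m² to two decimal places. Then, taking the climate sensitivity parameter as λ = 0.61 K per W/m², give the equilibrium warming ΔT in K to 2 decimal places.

ΔF = 6.64 W/m²; ΔT = 4.05 K

CO₂: 5.35 × ln(878/276) = 5.35 × ln(3.18116) = 5.35 × 1.15725 = 6.1913 W/m².
N₂O: 0.120 × (√402 − √269) = 0.120 × (20.0499 − 16.4012) = 0.120 × 3.6487 = 0.4378 W/m².
SF₆: ΔF = 0.00057 × (14 − 0) = 0.00057 × 14 = 0.0080 W/m².
Total ΔF = 6.1913 + 0.4378 + 0.0080 = 6.6371 W/m².
ΔT = λ ΔF = 0.61 × 6.64 = 4.0504 K.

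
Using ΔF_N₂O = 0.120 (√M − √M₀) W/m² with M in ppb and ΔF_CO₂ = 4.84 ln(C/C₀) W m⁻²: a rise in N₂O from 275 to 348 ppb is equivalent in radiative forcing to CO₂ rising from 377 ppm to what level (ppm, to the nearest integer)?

C ≈ 397 ppm

N₂O forcing: 0.120 × (√348 − √275) = 0.120 × (18.6548 − 16.5831) = 0.120 × 2.0717 = 0.24860 W/m².
Set 4.84 ln(C/377) = 0.24860: ln(C/377) = 0.24860/4.84 = 0.05136, so C = 377 × e^0.05136 = 377 × 1.05270 = 396.87 ppm.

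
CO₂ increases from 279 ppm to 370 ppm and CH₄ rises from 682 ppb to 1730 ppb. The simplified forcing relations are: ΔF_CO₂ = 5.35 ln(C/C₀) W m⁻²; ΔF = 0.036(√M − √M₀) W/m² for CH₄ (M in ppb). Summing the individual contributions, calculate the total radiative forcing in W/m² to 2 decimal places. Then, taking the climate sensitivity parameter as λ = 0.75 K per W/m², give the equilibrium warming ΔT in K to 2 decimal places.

ΔF = 2.07 W/m²; ΔT = 1.55 K

CO₂: 5.35 × ln(370/279) = 5.35 × ln(1.32616) = 5.35 × 0.28229 = 1.5103 W/m².
CH₄: 0.036 × (√1730 − √682) = 0.036 × (41.5933 − 26.1151) = 0.036 × 15.4782 = 0.5572 W/m².
Total ΔF = 1.5103 + 0.5572 = 2.0675 W/m².
ΔT = λ ΔF = 0.75 × 2.07 = 1.5525 K.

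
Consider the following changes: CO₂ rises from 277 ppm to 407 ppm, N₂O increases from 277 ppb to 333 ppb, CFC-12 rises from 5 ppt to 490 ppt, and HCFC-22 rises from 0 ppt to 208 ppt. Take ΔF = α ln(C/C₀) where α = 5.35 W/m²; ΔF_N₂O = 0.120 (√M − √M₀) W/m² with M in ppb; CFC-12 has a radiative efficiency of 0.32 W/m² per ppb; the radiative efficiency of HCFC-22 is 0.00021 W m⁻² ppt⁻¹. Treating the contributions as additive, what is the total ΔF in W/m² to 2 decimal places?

CO₂: 5.35 × ln(407/277) = 5.35 × ln(1.46931) = 5.35 × 0.38479 = 2.0586 W/m².
N₂O: 0.120 × (√333 − √277) = 0.120 × (18.2483 − 16.6433) = 0.120 × 1.6050 = 0.1926 W/m².
CFC-12: Δ = 490 − 5 = 485 ppt = 0.485 ppb; ΔF = 0.32 × 0.485 = 0.1552 W/m².
HCFC-22: ΔF = 0.00021 × (208 − 0) = 0.00021 × 208 = 0.0437 W/m².
Total ΔF = 2.0586 + 0.1926 + 0.1552 + 0.0437 = 2.4501 W/m².

ΔF = 2.45 W/m²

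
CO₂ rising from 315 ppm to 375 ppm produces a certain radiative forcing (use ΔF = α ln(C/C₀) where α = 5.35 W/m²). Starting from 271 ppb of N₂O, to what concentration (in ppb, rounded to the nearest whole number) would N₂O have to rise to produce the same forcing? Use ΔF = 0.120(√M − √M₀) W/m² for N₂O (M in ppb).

M ≈ 587 ppb

CO₂ forcing: 5.35 × ln(375/315) = 5.35 × 0.174353 = 0.93279 W/m².
Set 0.120(√M − √271) = 0.93279: √M = 0.93279/0.120 + √271 = 7.7733 + 16.4621 = 24.2354.
M = (24.2354)² = 587.35 ppb.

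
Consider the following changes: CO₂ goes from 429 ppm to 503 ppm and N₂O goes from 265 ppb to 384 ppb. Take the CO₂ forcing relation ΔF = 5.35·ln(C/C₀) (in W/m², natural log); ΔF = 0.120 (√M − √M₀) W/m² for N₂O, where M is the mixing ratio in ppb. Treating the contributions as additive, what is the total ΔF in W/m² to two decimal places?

CO₂: 5.35 × ln(503/429) = 5.35 × ln(1.17249) = 5.35 × 0.15913 = 0.8513 W/m².
N₂O: 0.120 × (√384 − √265) = 0.120 × (19.5959 − 16.2788) = 0.120 × 3.3171 = 0.3981 W/m².
Total ΔF = 0.8513 + 0.3981 = 1.2494 W/m².

ΔF = 1.25 W/m²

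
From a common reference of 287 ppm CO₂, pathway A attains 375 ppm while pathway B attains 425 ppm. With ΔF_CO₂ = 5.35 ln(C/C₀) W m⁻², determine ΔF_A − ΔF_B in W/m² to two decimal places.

ΔF_A − ΔF_B = -0.67 W/m²

ΔF_A = 5.35 ln(375/287) = 5.35 × 0.26744 = 1.4308 W/m².
ΔF_B = 5.35 ln(425/287) = 5.35 × 0.39261 = 2.1005 W/m².
Difference: 1.4308 − 2.1005 = -0.6697 W/m².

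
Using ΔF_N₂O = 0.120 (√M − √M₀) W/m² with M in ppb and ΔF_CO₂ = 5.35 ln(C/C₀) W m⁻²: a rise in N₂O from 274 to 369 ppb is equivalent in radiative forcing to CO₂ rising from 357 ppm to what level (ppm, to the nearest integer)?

C ≈ 379 ppm

N₂O forcing: 0.120 × (√369 − √274) = 0.120 × (19.2094 − 16.5529) = 0.120 × 2.6565 = 0.31878 W/m².
Set 5.35 ln(C/357) = 0.31878: ln(C/357) = 0.31878/5.35 = 0.05959, so C = 357 × e^0.05959 = 357 × 1.06140 = 378.92 ppm.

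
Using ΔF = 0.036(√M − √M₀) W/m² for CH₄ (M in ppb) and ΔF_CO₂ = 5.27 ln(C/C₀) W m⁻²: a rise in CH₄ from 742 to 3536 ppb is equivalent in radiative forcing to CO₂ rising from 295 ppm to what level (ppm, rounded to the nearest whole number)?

C ≈ 368 ppm

CH₄ forcing: 0.036 × (√3536 − √742) = 0.036 × (59.4643 − 27.2397) = 0.036 × 32.2246 = 1.16009 W/m².
Set 5.27 ln(C/295) = 1.16009: ln(C/295) = 1.16009/5.27 = 0.22013, so C = 295 × e^0.22013 = 295 × 1.24624 = 367.64 ppm.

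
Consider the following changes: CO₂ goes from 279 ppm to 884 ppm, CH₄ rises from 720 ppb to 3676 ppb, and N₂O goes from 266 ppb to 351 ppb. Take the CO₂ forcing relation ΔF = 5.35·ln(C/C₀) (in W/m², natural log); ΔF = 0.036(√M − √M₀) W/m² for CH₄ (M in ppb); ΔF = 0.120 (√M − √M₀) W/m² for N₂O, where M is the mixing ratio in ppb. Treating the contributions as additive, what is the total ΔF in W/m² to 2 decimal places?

CO₂: 5.35 × ln(884/279) = 5.35 × ln(3.16846) = 5.35 × 1.15325 = 6.1699 W/m².
CH₄: 0.036 × (√3676 − √720) = 0.036 × (60.6300 − 26.8328) = 0.036 × 33.7972 = 1.2167 W/m².
N₂O: 0.120 × (√351 − √266) = 0.120 × (18.7350 − 16.3095) = 0.120 × 2.4255 = 0.2911 W/m².
Total ΔF = 6.1699 + 1.2167 + 0.2911 = 7.6777 W/m².

ΔF = 7.68 W/m²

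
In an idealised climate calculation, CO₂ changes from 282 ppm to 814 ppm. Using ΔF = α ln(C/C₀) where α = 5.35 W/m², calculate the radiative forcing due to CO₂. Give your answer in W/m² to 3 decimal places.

CO₂ absorption bands are partially saturated, so forcing scales with the logarithm of the concentration ratio.
CO₂: 5.35 × ln(814/282) = 5.35 × ln(2.88652) = 5.35 × 1.06005 = 5.6713 W/m².

ΔF = 5.671 W/m²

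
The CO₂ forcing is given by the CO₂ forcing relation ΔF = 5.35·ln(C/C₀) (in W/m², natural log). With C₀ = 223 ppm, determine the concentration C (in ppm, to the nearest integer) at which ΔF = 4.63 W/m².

Set 5.35 ln(C/223) = 4.63, so ln(C/223) = 4.63/5.35 = 0.86542.
Then C/223 = e^0.86542 = 2.37600, giving C = 223 × 2.37600 = 529.85 ppm.

C ≈ 530 ppm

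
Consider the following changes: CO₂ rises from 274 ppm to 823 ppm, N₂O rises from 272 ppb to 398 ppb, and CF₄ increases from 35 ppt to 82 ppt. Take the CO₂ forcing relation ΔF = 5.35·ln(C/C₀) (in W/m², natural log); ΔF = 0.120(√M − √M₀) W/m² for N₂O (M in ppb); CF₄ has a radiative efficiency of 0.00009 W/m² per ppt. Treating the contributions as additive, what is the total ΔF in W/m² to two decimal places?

CO₂: 5.35 × ln(823/274) = 5.35 × ln(3.00365) = 5.35 × 1.09983 = 5.8841 W/m².
N₂O: 0.120 × (√398 − √272) = 0.120 × (19.9499 − 16.4924) = 0.120 × 3.4575 = 0.4149 W/m².
CF₄: ΔF = 0.00009 × (82 − 35) = 0.00009 × 47 = 0.0042 W/m².
Total ΔF = 5.8841 + 0.4149 + 0.0042 = 6.3032 W/m².

ΔF = 6.30 W/m²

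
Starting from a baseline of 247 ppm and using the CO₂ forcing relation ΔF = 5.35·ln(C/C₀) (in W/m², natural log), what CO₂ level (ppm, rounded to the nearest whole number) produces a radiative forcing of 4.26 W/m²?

C ≈ 548 ppm

Set 5.35 ln(C/247) = 4.26, so ln(C/247) = 4.26/5.35 = 0.79626.
Then C/247 = e^0.79626 = 2.21723, giving C = 247 × 2.21723 = 547.66 ppm.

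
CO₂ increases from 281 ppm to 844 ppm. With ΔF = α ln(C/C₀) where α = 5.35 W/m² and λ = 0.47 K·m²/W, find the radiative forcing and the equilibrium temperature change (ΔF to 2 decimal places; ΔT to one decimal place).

ΔF = 5.88 W/m²; ΔT = 2.8 K

CO₂: 5.35 × ln(844/281) = 5.35 × ln(3.00356) = 5.35 × 1.09980 = 5.8839 W/m².
ΔT = λ ΔF = 0.47 × 5.88 = 2.7636 K.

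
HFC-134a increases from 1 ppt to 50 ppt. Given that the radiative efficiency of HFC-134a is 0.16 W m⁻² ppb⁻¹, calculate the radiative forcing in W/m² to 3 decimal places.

HFC-134a: Δ = 50 − 1 = 49 ppt = 0.049 ppb; ΔF = 0.16 × 0.049 = 0.0078 W/m².

ΔF = 0.008 W/m²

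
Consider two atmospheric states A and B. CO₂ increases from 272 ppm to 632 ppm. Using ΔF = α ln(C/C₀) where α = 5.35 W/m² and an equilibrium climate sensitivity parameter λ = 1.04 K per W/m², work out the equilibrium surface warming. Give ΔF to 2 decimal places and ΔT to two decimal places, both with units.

ΔF = 4.51 W/m²; ΔT = 4.69 K

CO₂: 5.35 × ln(632/272) = 5.35 × ln(2.32353) = 5.35 × 0.84309 = 4.5105 W/m².
ΔT = λ ΔF = 1.04 × 4.51 = 4.6904 K.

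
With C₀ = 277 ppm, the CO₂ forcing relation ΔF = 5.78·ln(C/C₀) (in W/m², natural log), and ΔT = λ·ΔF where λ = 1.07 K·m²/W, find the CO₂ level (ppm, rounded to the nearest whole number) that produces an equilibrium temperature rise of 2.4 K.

Required forcing: ΔF = ΔT/λ = 2.4/1.07 = 2.2430 W/m².
Then ln(C/277) = ΔF/5.78 = 2.2430/5.78 = 0.38806.
So C = 277 × e^0.38806 = 277 × 1.47412 = 408.33 ppm.

C ≈ 408 ppm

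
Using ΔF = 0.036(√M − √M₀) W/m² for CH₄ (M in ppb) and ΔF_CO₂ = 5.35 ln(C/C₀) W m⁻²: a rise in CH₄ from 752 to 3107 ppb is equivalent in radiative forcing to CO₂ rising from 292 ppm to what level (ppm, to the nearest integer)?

CH₄ forcing: 0.036 × (√3107 − √752) = 0.036 × (55.7405 − 27.4226) = 0.036 × 28.3179 = 1.01944 W/m².
Set 5.35 ln(C/292) = 1.01944: ln(C/292) = 1.01944/5.35 = 0.19055, so C = 292 × e^0.19055 = 292 × 1.20991 = 353.29 ppm.

C ≈ 353 ppm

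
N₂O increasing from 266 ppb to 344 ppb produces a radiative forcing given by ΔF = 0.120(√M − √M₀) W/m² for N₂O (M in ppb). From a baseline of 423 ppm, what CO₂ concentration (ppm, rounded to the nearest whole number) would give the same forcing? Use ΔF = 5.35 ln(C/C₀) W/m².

N₂O forcing: 0.120 × (√344 − √266) = 0.120 × (18.5472 − 16.3095) = 0.120 × 2.2377 = 0.26852 W/m².
Set 5.35 ln(C/423) = 0.26852: ln(C/423) = 0.26852/5.35 = 0.05019, so C = 423 × e^0.05019 = 423 × 1.05147 = 444.77 ppm.

C ≈ 445 ppm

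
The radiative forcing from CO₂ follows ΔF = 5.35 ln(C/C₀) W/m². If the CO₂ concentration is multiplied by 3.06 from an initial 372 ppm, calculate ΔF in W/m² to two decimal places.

ΔF = 5.35 × ln(3.06) = 5.35 × 1.11841 = 5.9835 W/m².

ΔF = 5.98 W/m²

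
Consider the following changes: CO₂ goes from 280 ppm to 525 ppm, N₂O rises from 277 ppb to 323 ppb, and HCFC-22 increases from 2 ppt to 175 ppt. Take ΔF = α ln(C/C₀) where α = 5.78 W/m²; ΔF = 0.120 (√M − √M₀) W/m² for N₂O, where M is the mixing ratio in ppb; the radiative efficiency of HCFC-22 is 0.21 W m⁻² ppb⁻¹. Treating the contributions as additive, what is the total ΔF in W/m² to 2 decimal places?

CO₂: 5.78 × ln(525/280) = 5.78 × ln(1.87500) = 5.78 × 0.62861 = 3.6334 W/m².
N₂O: 0.120 × (√323 − √277) = 0.120 × (17.9722 − 16.6433) = 0.120 × 1.3289 = 0.1595 W/m².
HCFC-22: Δ = 175 − 2 = 173 ppt = 0.173 ppb; ΔF = 0.21 × 0.173 = 0.0363 W/m².
Total ΔF = 3.6334 + 0.1595 + 0.0363 = 3.8292 W/m².

ΔF = 3.83 W/m²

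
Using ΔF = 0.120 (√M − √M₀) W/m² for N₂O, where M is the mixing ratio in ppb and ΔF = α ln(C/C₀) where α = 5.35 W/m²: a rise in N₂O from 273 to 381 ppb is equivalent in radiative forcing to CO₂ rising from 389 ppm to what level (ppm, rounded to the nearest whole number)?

N₂O forcing: 0.120 × (√381 − √273) = 0.120 × (19.5192 − 16.5227) = 0.120 × 2.9965 = 0.35958 W/m².
Set 5.35 ln(C/389) = 0.35958: ln(C/389) = 0.35958/5.35 = 0.06721, so C = 389 × e^0.06721 = 389 × 1.06952 = 416.04 ppm.

C ≈ 416 ppm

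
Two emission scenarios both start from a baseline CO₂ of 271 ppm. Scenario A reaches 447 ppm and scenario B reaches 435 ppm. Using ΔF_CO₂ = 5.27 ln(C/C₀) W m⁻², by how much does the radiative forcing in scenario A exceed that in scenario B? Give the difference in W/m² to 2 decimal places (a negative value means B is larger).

ΔF_A − ΔF_B = 0.14 W/m²

ΔF_A = 5.27 ln(447/271) = 5.27 × 0.50044 = 2.6373 W/m².
ΔF_B = 5.27 ln(435/271) = 5.27 × 0.47323 = 2.4939 W/m².
Difference: 2.6373 − 2.4939 = 0.1434 W/m².
(Equivalently, ΔF_A − ΔF_B = 5.27 ln(447/435) = 5.27 × 0.02721 = 0.1434 W/m².)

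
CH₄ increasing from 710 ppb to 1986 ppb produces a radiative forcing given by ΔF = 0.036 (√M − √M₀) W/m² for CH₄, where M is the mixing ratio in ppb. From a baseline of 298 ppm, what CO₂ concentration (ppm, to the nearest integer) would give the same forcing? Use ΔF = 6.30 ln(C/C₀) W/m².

CH₄ forcing: 0.036 × (√1986 − √710) = 0.036 × (44.5646 − 26.6458) = 0.036 × 17.9188 = 0.64508 W/m².
Set 6.30 ln(C/298) = 0.64508: ln(C/298) = 0.64508/6.30 = 0.10239, so C = 298 × e^0.10239 = 298 × 1.10782 = 330.13 ppm.

C ≈ 330 ppm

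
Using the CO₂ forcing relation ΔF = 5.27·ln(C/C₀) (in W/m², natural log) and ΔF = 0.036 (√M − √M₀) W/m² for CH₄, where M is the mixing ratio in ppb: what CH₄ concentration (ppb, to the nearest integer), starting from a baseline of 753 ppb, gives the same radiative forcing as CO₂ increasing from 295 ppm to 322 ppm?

M ≈ 1621 ppb

CO₂ forcing: 5.27 × ln(322/295) = 5.27 × 0.087576 = 0.46153 W/m².
Set 0.036(√M − √753) = 0.46153: √M = 0.46153/0.036 + √753 = 12.8203 + 27.4408 = 40.2611.
M = (40.2611)² = 1620.96 ppb.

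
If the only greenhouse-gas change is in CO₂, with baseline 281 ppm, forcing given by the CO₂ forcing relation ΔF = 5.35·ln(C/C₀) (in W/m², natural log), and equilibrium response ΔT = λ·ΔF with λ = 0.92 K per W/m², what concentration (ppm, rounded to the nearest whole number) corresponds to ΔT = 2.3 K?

Required forcing: ΔF = ΔT/λ = 2.3/0.92 = 2.5000 W/m².
Then ln(C/281) = ΔF/5.35 = 2.5000/5.35 = 0.46729.
So C = 281 × e^0.46729 = 281 × 1.59566 = 448.38 ppm.

C ≈ 448 ppm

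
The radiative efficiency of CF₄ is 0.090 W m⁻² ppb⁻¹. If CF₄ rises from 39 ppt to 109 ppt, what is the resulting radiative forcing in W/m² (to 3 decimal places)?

ΔF = 0.006 W/m²

CF₄: Δ = 109 − 39 = 70 ppt = 0.070 ppb; ΔF = 0.090 × 0.070 = 0.0063 W/m².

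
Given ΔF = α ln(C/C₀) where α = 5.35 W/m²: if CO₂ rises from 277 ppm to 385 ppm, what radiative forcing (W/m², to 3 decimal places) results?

ΔF = 1.761 W/m²

CO₂: 5.35 × ln(385/277) = 5.35 × ln(1.38989) = 5.35 × 0.32922 = 1.7613 W/m².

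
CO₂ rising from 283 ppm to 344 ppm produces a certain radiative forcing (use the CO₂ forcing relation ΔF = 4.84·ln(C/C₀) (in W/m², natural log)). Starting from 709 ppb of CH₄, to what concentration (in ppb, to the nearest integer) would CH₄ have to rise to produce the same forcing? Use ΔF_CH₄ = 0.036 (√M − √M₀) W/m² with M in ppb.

M ≈ 2795 ppb

CO₂ forcing: 4.84 × ln(344/283) = 4.84 × 0.195195 = 0.94474 W/m².
Set 0.036(√M − √709) = 0.94474: √M = 0.94474/0.036 + √709 = 26.2428 + 26.6271 = 52.8699.
M = (52.8699)² = 2795.23 ppb.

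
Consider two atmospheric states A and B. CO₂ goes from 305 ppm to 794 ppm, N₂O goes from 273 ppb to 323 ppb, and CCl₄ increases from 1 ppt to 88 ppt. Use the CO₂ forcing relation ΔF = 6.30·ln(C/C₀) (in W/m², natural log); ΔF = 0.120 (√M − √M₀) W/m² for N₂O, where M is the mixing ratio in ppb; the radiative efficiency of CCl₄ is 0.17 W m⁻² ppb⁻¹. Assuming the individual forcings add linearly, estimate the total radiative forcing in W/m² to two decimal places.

CO₂: 6.30 × ln(794/305) = 6.30 × ln(2.60328) = 6.30 × 0.95677 = 6.0277 W/m².
N₂O: 0.120 × (√323 − √273) = 0.120 × (17.9722 − 16.5227) = 0.120 × 1.4495 = 0.1739 W/m².
CCl₄: Δ = 88 − 1 = 87 ppt = 0.087 ppb; ΔF = 0.17 × 0.087 = 0.0148 W/m².
Total ΔF = 6.0277 + 0.1739 + 0.0148 = 6.2164 W/m².

ΔF = 6.22 W/m²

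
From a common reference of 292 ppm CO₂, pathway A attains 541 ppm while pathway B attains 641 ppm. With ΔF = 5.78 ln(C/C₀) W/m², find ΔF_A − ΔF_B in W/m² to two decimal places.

ΔF_A − ΔF_B = -0.98 W/m²

ΔF_A = 5.78 ln(541/292) = 5.78 × 0.61667 = 3.5644 W/m².
ΔF_B = 5.78 ln(641/292) = 5.78 × 0.78628 = 4.5447 W/m².
Difference: 3.5644 − 4.5447 = -0.9803 W/m².
(Equivalently, ΔF_A − ΔF_B = 5.78 ln(541/641) = 5.78 × -0.16961 = -0.9803 W/m².)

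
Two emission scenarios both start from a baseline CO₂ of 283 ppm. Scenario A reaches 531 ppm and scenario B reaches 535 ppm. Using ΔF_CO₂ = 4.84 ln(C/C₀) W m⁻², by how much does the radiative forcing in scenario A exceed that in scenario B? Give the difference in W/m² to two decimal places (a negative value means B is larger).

ΔF_A = 4.84 ln(531/283) = 4.84 × 0.62932 = 3.0459 W/m².
ΔF_B = 4.84 ln(535/283) = 4.84 × 0.63682 = 3.0822 W/m².
Difference: 3.0459 − 3.0822 = -0.0363 W/m².
(Equivalently, ΔF_A − ΔF_B = 4.84 ln(531/535) = 4.84 × -0.00750 = -0.0363 W/m².)

ΔF_A − ΔF_B = -0.04 W/m²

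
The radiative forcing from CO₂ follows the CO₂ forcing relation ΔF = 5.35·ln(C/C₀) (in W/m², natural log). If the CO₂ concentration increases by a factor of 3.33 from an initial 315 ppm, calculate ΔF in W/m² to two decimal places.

ΔF = 5.35 × ln(3.33) = 5.35 × 1.20297 = 6.4359 W/m².

ΔF = 6.44 W/m²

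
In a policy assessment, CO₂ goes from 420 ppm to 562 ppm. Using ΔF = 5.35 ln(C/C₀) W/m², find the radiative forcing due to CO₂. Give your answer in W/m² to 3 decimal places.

ΔF = 1.558 W/m²

CO₂ absorption bands are partially saturated, so forcing scales with the logarithm of the concentration ratio.
CO₂: 5.35 × ln(562/420) = 5.35 × ln(1.33810) = 5.35 × 0.29125 = 1.5582 W/m².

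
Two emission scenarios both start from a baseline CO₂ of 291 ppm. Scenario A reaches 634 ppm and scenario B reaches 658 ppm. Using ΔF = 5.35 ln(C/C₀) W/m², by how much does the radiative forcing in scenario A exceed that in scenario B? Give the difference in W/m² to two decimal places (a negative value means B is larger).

ΔF_A − ΔF_B = -0.20 W/m²

ΔF_A = 5.35 ln(634/291) = 5.35 × 0.77873 = 4.1662 W/m².
ΔF_B = 5.35 ln(658/291) = 5.35 × 0.81588 = 4.3650 W/m².
Difference: 4.1662 − 4.3650 = -0.1988 W/m².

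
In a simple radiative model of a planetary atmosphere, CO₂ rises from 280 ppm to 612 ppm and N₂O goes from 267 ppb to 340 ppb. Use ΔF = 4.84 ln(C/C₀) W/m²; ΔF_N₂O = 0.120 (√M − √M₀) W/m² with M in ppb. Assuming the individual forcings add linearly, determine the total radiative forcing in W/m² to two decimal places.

ΔF = 4.04 W/m²

CO₂: 4.84 × ln(612/280) = 4.84 × ln(2.18571) = 4.84 × 0.78194 = 3.7846 W/m².
N₂O: 0.120 × (√340 − √267) = 0.120 × (18.4391 − 16.3401) = 0.120 × 2.0990 = 0.2519 W/m².
Total ΔF = 3.7846 + 0.2519 = 4.0365 W/m².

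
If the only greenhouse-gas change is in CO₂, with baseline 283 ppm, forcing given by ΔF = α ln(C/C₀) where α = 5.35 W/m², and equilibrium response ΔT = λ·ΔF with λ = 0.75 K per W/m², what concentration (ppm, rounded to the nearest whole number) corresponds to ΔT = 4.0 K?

Required forcing: ΔF = ΔT/λ = 4.0/0.75 = 5.3333 W/m².
Then ln(C/283) = ΔF/5.35 = 5.3333/5.35 = 0.99688.
So C = 283 × e^0.99688 = 283 × 2.70981 = 766.88 ppm.

C ≈ 767 ppm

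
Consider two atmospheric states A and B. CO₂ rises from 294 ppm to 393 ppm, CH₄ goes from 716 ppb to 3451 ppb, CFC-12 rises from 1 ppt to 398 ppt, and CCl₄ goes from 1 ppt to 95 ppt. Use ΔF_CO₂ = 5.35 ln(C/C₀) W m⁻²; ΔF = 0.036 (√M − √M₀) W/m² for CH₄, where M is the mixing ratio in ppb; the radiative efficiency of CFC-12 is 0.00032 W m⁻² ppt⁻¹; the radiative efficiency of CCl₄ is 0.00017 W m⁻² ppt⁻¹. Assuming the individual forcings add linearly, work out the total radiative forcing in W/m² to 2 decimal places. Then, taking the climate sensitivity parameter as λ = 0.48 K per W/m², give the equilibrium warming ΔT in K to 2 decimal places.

CO₂: 5.35 × ln(393/294) = 5.35 × ln(1.33673) = 5.35 × 0.29023 = 1.5527 W/m².
CH₄: 0.036 × (√3451 − √716) = 0.036 × (58.7452 − 26.7582) = 0.036 × 31.9870 = 1.1515 W/m².
CFC-12: ΔF = 0.00032 × (398 − 1) = 0.00032 × 397 = 0.1270 W/m².
CCl₄: ΔF = 0.00017 × (95 − 1) = 0.00017 × 94 = 0.0160 W/m².
Total ΔF = 1.5527 + 1.1515 + 0.1270 + 0.0160 = 2.8472 W/m².
ΔT = λ ΔF = 0.48 × 2.85 = 1.3680 K.

ΔF = 2.85 W/m²; ΔT = 1.37 K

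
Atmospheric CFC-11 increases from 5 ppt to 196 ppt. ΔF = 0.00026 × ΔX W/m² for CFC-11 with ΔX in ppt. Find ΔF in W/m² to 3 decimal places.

CFC-11: ΔF = 0.00026 × (196 − 5) = 0.00026 × 191 = 0.0497 W/m².

ΔF = 0.050 W/m²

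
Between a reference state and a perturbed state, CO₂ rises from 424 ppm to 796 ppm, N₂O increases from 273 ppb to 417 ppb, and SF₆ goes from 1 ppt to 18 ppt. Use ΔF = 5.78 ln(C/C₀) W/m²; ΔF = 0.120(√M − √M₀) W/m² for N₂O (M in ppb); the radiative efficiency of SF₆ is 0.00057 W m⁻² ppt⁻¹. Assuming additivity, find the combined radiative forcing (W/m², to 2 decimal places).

CO₂: 5.78 × ln(796/424) = 5.78 × ln(1.87736) = 5.78 × 0.62987 = 3.6406 W/m².
N₂O: 0.120 × (√417 − √273) = 0.120 × (20.4206 − 16.5227) = 0.120 × 3.8979 = 0.4677 W/m².
SF₆: ΔF = 0.00057 × (18 − 1) = 0.00057 × 17 = 0.0097 W/m².
Total ΔF = 3.6406 + 0.4677 + 0.0097 = 4.1180 W/m².

ΔF = 4.12 W/m²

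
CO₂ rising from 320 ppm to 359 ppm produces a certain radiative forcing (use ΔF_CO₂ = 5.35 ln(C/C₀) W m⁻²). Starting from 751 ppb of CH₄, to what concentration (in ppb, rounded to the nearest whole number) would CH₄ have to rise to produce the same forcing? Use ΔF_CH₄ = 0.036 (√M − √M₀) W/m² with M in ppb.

CO₂ forcing: 5.35 × ln(359/320) = 5.35 × 0.115001 = 0.61526 W/m².
Set 0.036(√M − √751) = 0.61526: √M = 0.61526/0.036 + √751 = 17.0906 + 27.4044 = 44.4950.
M = (44.4950)² = 1979.81 ppb.

M ≈ 1980 ppb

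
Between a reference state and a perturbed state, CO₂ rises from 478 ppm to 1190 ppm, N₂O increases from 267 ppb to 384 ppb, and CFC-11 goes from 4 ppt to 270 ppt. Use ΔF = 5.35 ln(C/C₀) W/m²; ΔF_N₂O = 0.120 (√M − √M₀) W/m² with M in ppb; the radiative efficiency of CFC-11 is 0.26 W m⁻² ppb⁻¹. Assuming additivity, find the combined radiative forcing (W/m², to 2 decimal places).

CO₂: 5.35 × ln(1190/478) = 5.35 × ln(2.48954) = 5.35 × 0.91210 = 4.8797 W/m².
N₂O: 0.120 × (√384 − √267) = 0.120 × (19.5959 − 16.3401) = 0.120 × 3.2558 = 0.3907 W/m².
CFC-11: Δ = 270 − 4 = 266 ppt = 0.266 ppb; ΔF = 0.26 × 0.266 = 0.0692 W/m².
Total ΔF = 4.8797 + 0.3907 + 0.0692 = 5.3396 W/m².

ΔF = 5.34 W/m²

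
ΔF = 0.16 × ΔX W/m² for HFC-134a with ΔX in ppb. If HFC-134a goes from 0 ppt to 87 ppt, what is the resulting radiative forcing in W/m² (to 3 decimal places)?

ΔF = 0.014 W/m²

HFC-134a: Δ = 87 − 0 = 87 ppt = 0.087 ppb; ΔF = 0.16 × 0.087 = 0.0139 W/m².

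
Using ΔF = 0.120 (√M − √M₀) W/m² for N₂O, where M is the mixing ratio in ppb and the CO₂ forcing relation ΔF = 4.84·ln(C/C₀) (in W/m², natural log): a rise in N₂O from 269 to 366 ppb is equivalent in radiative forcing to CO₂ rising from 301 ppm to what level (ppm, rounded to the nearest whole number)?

C ≈ 322 ppm

N₂O forcing: 0.120 × (√366 − √269) = 0.120 × (19.1311 − 16.4012) = 0.120 × 2.7299 = 0.32759 W/m².
Set 4.84 ln(C/301) = 0.32759: ln(C/301) = 0.32759/4.84 = 0.06768, so C = 301 × e^0.06768 = 301 × 1.07002 = 322.08 ppm.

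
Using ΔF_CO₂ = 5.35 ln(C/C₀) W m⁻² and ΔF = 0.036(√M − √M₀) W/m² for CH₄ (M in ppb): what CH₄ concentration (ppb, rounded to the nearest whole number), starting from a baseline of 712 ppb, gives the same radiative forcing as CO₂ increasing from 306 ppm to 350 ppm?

M ≈ 2176 ppb

CO₂ forcing: 5.35 × ln(350/306) = 5.35 × 0.134348 = 0.71876 W/m².
Set 0.036(√M − √712) = 0.71876: √M = 0.71876/0.036 + √712 = 19.9656 + 26.6833 = 46.6489.
M = (46.6489)² = 2176.12 ppb.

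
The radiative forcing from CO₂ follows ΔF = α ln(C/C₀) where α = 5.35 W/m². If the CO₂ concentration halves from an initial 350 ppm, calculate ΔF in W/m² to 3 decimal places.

Because the forcing depends only on the ratio C/C₀, the initial concentration does not enter.
ΔF = 5.35 × ln(0.5) = 5.35 × -0.69315 = -3.7084 W/m².

ΔF = -3.708 W/m²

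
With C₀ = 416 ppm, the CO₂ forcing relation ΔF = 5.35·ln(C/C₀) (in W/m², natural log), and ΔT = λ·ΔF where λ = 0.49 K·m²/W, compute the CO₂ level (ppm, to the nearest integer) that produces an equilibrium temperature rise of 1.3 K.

Required forcing: ΔF = ΔT/λ = 1.3/0.49 = 2.6531 W/m².
Then ln(C/416) = ΔF/5.35 = 2.6531/5.35 = 0.49591.
So C = 416 × e^0.49591 = 416 × 1.64199 = 683.07 ppm.

C ≈ 683 ppm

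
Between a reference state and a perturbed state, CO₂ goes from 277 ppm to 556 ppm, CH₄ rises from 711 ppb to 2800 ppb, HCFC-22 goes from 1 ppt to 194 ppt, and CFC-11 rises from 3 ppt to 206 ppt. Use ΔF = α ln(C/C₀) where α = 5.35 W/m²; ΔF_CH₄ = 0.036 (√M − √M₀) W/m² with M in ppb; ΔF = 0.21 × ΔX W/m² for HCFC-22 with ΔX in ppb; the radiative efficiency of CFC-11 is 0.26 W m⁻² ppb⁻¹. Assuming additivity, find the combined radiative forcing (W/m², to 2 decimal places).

CO₂: 5.35 × ln(556/277) = 5.35 × ln(2.00722) = 5.35 × 0.69675 = 3.7276 W/m².
CH₄: 0.036 × (√2800 − √711) = 0.036 × (52.9150 − 26.6646) = 0.036 × 26.2504 = 0.9450 W/m².
HCFC-22: Δ = 194 − 1 = 193 ppt = 0.193 ppb; ΔF = 0.21 × 0.193 = 0.0405 W/m².
CFC-11: Δ = 206 − 3 = 203 ppt = 0.203 ppb; ΔF = 0.26 × 0.203 = 0.0528 W/m².
Total ΔF = 3.7276 + 0.9450 + 0.0405 + 0.0528 = 4.7659 W/m².

ΔF = 4.77 W/m²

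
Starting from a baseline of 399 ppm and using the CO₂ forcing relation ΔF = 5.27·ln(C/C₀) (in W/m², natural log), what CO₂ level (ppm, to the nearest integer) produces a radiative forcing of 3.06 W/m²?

Set 5.27 ln(C/399) = 3.06, so ln(C/399) = 3.06/5.27 = 0.58065.
Then C/399 = e^0.58065 = 1.78720, giving C = 399 × 1.78720 = 713.09 ppm.

C ≈ 713 ppm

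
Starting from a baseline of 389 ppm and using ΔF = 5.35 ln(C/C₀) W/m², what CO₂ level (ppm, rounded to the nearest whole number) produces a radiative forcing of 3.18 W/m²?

C ≈ 705 ppm

Set 5.35 ln(C/389) = 3.18, so ln(C/389) = 3.18/5.35 = 0.59439.
Then C/389 = e^0.59439 = 1.81193, giving C = 389 × 1.81193 = 704.84 ppm.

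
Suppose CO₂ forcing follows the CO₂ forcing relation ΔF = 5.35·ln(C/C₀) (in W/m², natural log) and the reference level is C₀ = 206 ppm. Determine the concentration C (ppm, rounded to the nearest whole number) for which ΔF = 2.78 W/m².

C ≈ 346 ppm

Set 5.35 ln(C/206) = 2.78, so ln(C/206) = 2.78/5.35 = 0.51963.
Then C/206 = e^0.51963 = 1.68141, giving C = 206 × 1.68141 = 346.37 ppm.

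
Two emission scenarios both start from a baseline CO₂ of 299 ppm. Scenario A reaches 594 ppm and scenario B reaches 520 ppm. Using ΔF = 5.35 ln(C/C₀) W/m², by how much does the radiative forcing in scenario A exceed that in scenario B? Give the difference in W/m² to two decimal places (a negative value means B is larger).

ΔF_A = 5.35 ln(594/299) = 5.35 × 0.68644 = 3.6725 W/m².
ΔF_B = 5.35 ln(520/299) = 5.35 × 0.55339 = 2.9606 W/m².
Difference: 3.6725 − 2.9606 = 0.7119 W/m².

ΔF_A − ΔF_B = 0.71 W/m²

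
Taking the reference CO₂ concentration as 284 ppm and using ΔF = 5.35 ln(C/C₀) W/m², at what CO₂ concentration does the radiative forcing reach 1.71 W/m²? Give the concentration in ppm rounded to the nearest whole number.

Set 5.35 ln(C/284) = 1.71, so ln(C/284) = 1.71/5.35 = 0.31963.
Then C/284 = e^0.31963 = 1.37662, giving C = 284 × 1.37662 = 390.96 ppm.

C ≈ 391 ppm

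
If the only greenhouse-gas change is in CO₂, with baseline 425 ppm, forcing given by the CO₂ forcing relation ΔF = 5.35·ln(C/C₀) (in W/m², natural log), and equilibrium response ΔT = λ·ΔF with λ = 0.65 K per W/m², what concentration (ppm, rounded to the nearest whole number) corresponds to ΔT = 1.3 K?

Required forcing: ΔF = ΔT/λ = 1.3/0.65 = 2.0000 W/m².
Then ln(C/425) = ΔF/5.35 = 2.0000/5.35 = 0.37383.
So C = 425 × e^0.37383 = 425 × 1.45329 = 617.65 ppm.

C ≈ 618 ppm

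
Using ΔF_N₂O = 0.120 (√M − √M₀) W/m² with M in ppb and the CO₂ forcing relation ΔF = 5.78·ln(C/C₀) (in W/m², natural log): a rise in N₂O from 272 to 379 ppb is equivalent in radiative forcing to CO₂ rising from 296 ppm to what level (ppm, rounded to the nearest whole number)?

N₂O forcing: 0.120 × (√379 − √272) = 0.120 × (19.4679 − 16.4924) = 0.120 × 2.9755 = 0.35706 W/m².
Set 5.78 ln(C/296) = 0.35706: ln(C/296) = 0.35706/5.78 = 0.06178, so C = 296 × e^0.06178 = 296 × 1.06373 = 314.86 ppm.

C ≈ 315 ppm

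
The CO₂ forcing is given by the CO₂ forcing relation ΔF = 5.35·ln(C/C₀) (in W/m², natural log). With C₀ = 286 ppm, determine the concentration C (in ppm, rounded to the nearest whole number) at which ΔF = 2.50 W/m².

Set 5.35 ln(C/286) = 2.50, so ln(C/286) = 2.50/5.35 = 0.46729.
Then C/286 = e^0.46729 = 1.59566, giving C = 286 × 1.59566 = 456.36 ppm.

C ≈ 456 ppm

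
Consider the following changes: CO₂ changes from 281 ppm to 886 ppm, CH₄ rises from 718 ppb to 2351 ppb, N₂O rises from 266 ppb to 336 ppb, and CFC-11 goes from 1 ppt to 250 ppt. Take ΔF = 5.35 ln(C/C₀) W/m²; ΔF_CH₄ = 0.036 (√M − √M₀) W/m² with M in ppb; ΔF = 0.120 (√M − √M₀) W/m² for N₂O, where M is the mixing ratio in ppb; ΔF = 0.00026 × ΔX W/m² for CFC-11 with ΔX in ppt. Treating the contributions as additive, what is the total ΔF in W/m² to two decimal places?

CO₂: 5.35 × ln(886/281) = 5.35 × ln(3.15302) = 5.35 × 1.14836 = 6.1437 W/m².
CH₄: 0.036 × (√2351 − √718) = 0.036 × (48.4871 − 26.7955) = 0.036 × 21.6916 = 0.7809 W/m².
N₂O: 0.120 × (√336 − √266) = 0.120 × (18.3303 − 16.3095) = 0.120 × 2.0208 = 0.2425 W/m².
CFC-11: ΔF = 0.00026 × (250 − 1) = 0.00026 × 249 = 0.0647 W/m².
Total ΔF = 6.1437 + 0.7809 + 0.2425 + 0.0647 = 7.2318 W/m².

ΔF = 7.23 W/m²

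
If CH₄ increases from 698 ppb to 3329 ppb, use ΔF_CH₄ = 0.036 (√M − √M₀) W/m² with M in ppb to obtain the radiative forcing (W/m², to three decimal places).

CH₄: 0.036 × (√3329 − √698) = 0.036 × (57.6975 − 26.4197) = 0.036 × 31.2778 = 1.1260 W/m².

ΔF = 1.126 W/m²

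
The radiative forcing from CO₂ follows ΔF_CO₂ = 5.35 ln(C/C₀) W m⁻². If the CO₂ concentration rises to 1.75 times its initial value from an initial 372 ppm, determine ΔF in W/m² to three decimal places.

ΔF = 5.35 × ln(1.75) = 5.35 × 0.55962 = 2.9940 W/m².

ΔF = 2.994 W/m²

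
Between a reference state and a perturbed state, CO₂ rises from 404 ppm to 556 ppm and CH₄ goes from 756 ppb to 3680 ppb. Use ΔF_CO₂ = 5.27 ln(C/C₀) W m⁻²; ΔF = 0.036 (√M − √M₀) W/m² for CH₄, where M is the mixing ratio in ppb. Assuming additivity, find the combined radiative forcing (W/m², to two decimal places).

CO₂: 5.27 × ln(556/404) = 5.27 × ln(1.37624) = 5.27 × 0.31936 = 1.6830 W/m².
CH₄: 0.036 × (√3680 − √756) = 0.036 × (60.6630 − 27.4955) = 0.036 × 33.1675 = 1.1940 W/m².
Total ΔF = 1.6830 + 1.1940 = 2.8770 W/m².

ΔF = 2.88 W/m²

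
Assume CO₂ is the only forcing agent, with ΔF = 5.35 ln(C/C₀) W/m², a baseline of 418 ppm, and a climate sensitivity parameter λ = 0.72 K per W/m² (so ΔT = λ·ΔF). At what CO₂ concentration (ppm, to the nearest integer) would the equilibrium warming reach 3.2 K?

C ≈ 959 ppm

Required forcing: ΔF = ΔT/λ = 3.2/0.72 = 4.4444 W/m².
Then ln(C/418) = ΔF/5.35 = 4.4444/5.35 = 0.83073.
So C = 418 × e^0.83073 = 418 × 2.29499 = 959.31 ppm.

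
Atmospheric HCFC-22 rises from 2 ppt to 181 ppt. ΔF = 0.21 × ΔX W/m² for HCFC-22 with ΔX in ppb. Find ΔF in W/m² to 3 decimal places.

HCFC-22: Δ = 181 − 2 = 179 ppt = 0.179 ppb; ΔF = 0.21 × 0.179 = 0.0376 W/m².

ΔF = 0.038 W/m²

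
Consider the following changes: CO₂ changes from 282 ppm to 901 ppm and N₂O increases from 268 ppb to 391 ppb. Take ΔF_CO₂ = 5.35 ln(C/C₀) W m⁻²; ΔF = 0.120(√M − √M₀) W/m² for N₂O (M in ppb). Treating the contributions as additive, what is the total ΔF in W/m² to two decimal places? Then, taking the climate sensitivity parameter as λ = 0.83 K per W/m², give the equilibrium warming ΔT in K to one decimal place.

ΔF = 6.62 W/m²; ΔT = 5.5 K

CO₂: 5.35 × ln(901/282) = 5.35 × ln(3.19504) = 5.35 × 1.16160 = 6.2146 W/m².
N₂O: 0.120 × (√391 − √268) = 0.120 × (19.7737 − 16.3707) = 0.120 × 3.4030 = 0.4084 W/m².
Total ΔF = 6.2146 + 0.4084 = 6.6230 W/m².
ΔT = λ ΔF = 0.83 × 6.62 = 5.4946 K.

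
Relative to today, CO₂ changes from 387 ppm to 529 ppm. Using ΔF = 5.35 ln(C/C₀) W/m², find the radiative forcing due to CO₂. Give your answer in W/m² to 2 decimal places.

CO₂: 5.35 × ln(529/387) = 5.35 × ln(1.36693) = 5.35 × 0.31257 = 1.6722 W/m².

ΔF = 1.67 W/m²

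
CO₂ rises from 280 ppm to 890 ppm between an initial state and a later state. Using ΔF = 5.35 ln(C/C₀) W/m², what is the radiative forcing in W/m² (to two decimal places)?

ΔF = 6.19 W/m²

CO₂ absorption bands are partially saturated, so forcing scales with the logarithm of the concentration ratio.
CO₂: 5.35 × ln(890/280) = 5.35 × ln(3.17857) = 5.35 × 1.15643 = 6.1869 W/m².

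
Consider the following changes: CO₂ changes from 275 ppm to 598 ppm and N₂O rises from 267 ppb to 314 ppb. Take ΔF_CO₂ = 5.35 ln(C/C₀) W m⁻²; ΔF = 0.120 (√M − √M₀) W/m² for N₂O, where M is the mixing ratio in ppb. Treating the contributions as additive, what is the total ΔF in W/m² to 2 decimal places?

ΔF = 4.32 W/m²

CO₂: 5.35 × ln(598/275) = 5.35 × ln(2.17455) = 5.35 × 0.77682 = 4.1560 W/m².
N₂O: 0.120 × (√314 − √267) = 0.120 × (17.7200 − 16.3401) = 0.120 × 1.3799 = 0.1656 W/m².
Total ΔF = 4.1560 + 0.1656 = 4.3216 W/m².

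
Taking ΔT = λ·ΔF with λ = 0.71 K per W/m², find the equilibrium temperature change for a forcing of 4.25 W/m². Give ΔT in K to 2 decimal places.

ΔT = 3.02 K

ΔT = λ ΔF = 0.71 × 4.25 = 3.0175 K.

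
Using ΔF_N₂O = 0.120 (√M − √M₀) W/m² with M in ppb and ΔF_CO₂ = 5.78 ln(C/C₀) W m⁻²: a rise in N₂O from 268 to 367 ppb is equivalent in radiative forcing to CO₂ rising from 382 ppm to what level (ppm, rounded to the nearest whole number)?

C ≈ 405 ppm

N₂O forcing: 0.120 × (√367 − √268) = 0.120 × (19.1572 − 16.3707) = 0.120 × 2.7865 = 0.33438 W/m².
Set 5.78 ln(C/382) = 0.33438: ln(C/382) = 0.33438/5.78 = 0.05785, so C = 382 × e^0.05785 = 382 × 1.05956 = 404.75 ppm.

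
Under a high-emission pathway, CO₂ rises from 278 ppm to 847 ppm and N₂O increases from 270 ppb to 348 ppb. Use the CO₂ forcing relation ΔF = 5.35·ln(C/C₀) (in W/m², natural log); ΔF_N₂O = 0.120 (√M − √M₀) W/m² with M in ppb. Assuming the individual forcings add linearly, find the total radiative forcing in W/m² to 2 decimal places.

ΔF = 6.23 W/m²

CO₂: 5.35 × ln(847/278) = 5.35 × ln(3.04676) = 5.35 × 1.11408 = 5.9603 W/m².
N₂O: 0.120 × (√348 − √270) = 0.120 × (18.6548 − 16.4317) = 0.120 × 2.2231 = 0.2668 W/m².
Total ΔF = 5.9603 + 0.2668 = 6.2271 W/m².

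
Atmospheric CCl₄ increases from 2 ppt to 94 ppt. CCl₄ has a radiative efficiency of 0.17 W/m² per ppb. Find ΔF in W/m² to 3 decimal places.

ΔF = 0.016 W/m²

CCl₄: Δ = 94 − 2 = 92 ppt = 0.092 ppb; ΔF = 0.17 × 0.092 = 0.0156 W/m².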